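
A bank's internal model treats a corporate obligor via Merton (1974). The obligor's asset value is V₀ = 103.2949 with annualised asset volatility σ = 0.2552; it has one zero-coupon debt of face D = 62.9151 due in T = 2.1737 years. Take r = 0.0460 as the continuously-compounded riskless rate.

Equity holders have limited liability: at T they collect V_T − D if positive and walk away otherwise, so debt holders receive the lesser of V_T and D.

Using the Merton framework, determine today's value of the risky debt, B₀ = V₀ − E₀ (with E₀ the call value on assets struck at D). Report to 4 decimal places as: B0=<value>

B0=56.2404

With assets at 103.2949 and a single debt payment of 62.9151 at 2.1737 years:
d₁ = [ln(V₀/D) + (r + σ²/2)T] / (σ√T)
   = [ln(103.2949/62.9151) + (0.0460 + 0.5·0.2552²)·2.1737] / (0.2552·√2.1737)
   = [0.495802 + 0.170774] / 0.376253 = 1.771613
d₂ = d₁ − σ√T = 1.771613 − 0.376253 = 1.395359
N(d₁) = 0.961771,  N(d₂) = 0.918546,  e^(−rT) = 0.904846
E₀ = V₀·N(d₁) − D·e^(−rT)·N(d₂)
   = 103.2949·0.961771 − 62.9151·0.904846·0.918546 = 47.054540
B₀ = V₀ − E₀ = 103.2949 − 47.054540 = 56.240360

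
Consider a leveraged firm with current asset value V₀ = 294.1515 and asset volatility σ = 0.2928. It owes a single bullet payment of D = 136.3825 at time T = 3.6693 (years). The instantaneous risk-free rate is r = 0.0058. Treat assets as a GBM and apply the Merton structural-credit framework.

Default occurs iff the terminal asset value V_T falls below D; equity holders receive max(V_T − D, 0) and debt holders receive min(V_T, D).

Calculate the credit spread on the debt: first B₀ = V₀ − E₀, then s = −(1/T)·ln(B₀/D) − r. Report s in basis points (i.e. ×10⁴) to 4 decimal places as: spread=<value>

spread=80.6100

With assets at 294.1515 and a single debt payment of 136.3825 at 3.6693 years:
d₁ = [ln(V₀/D) + (r + σ²/2)T] / (σ√T)
   = [ln(294.1515/136.3825) + (0.0058 + 0.5·0.2928²)·3.6693] / (0.2928·√3.6693)
   = [0.768632 + 0.178570] / 0.560871 = 1.688805
d₂ = d₁ − σ√T = 1.688805 − 0.560871 = 1.127935
N(d₁) = 0.954372,  N(d₂) = 0.870326,  e^(−rT) = 0.978943
E₀ = V₀·N(d₁) − D·e^(−rT)·N(d₂)
   = 294.1515·0.954372 − 136.3825·0.978943·0.870326 = 164.531993
B₀ = V₀ − E₀ = 294.1515 − 164.531993 = 129.619507
spread = −(1/T)·ln(B₀/D) − r = −(1/3.6693)·ln(129.619507/136.3825) − 0.0058 = 0.00806100
in basis points: 0.00806100 × 10⁴ = 80.6100 bp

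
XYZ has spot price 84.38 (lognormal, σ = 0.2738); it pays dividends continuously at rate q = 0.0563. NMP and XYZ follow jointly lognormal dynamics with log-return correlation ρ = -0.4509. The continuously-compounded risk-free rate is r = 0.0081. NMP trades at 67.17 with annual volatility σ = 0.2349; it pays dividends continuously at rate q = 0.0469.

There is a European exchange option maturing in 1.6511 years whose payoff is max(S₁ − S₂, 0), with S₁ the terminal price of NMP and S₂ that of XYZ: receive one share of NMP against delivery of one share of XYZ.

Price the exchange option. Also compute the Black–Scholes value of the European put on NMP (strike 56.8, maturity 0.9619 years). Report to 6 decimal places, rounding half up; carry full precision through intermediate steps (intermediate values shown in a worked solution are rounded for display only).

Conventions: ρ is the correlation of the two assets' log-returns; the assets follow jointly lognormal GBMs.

σ_eff = √(σ₁² + σ₂² − 2ρσ₁σ₂) = √(0.2349² + 0.2738² − 2·-0.4509·0.2349·0.2738) = 0.433756
d₁ = (ln(S₁/S₂) + (q₂ − q₁ + σ_eff²/2)T) / (σ_eff√T) = (ln(67.17/84.38) + (0.0563 − 0.0469 + 0.094072)·1.6511) / 0.557355 = -0.102737
d₂ = d₁ − σ_eff√T = -0.102737 − 0.557355 = -0.660092
N(d₁) = 0.459086,  N(d₂) = 0.254597
V = S₁·e^{−q₁T}·N(d₁) − S₂·e^{−q₂T}·N(d₂) = 28.539023 − 19.575946 = 8.963076
[vanilla: NMP put K=56.8]
σ√T = 0.2349·√0.9619 = 0.230382
d₁ = (ln(S/K) + (r−q+σ²/2)T) / (σ√T) = (ln(67.17/56.8) + (0.0081−0.0469+0.2349²/2)·0.9619) / 0.230382 = (0.167690 − 0.010784) / 0.230382 = 0.681072
d₂ = d₁ − σ√T = 0.681072 − 0.230382 = 0.450690
e^{−rT} = 0.992239
e^{−qT} = 0.955889
N(−d₁) = 0.247913,  N(−d₂) = 0.326106
price = K·e^{−rT}·N(−d₂) − S·e^{−qT}·N(−d₁) = 18.379084 − 15.917769 = 2.461315

exchange price = 8.963076
price(NMP put K=56.8) = 2.461315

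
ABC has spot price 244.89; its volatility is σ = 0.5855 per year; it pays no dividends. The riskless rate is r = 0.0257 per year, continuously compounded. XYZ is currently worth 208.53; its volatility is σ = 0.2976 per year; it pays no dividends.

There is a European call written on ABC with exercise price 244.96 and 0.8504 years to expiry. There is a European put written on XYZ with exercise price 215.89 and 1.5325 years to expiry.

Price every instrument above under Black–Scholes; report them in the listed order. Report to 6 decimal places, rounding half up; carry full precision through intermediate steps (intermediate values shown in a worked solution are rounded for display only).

price(ABC call K=244.96) = 54.212759
price(XYZ put K=215.89) = 29.918432

[ABC call K=244.96]
σ√T = 0.5855·√0.8504 = 0.539931
d₁ = (ln(S/K) + (r+σ²/2)T) / (σ√T) = (ln(244.89/244.96) + (0.0257+0.5855²/2)·0.8504) / 0.539931 = (-0.000286 + 0.167618) / 0.539931 = 0.309914
d₂ = d₁ − σ√T = 0.309914 − 0.539931 = -0.230017
e^{−rT} = 0.978382
N(d₁) = 0.621687,  N(d₂) = 0.409039
price = S·N(d₁) − K·e^{−rT}·N(d₂) = 152.244906 − 98.032148 = 54.212759
[XYZ put K=215.89]
σ√T = 0.2976·√1.5325 = 0.368411
d₁ = (ln(S/K) + (r+σ²/2)T) / (σ√T) = (ln(208.53/215.89) + (0.0257+0.2976²/2)·1.5325) / 0.368411 = (-0.034686 + 0.107249) / 0.368411 = 0.196961
d₂ = d₁ − σ√T = 0.196961 − 0.368411 = -0.171451
e^{−rT} = 0.961380
N(−d₁) = 0.421929,  N(−d₂) = 0.568065
price = K·e^{−rT}·N(−d₂) − S·N(−d₁) = 117.903300 − 87.984868 = 29.918432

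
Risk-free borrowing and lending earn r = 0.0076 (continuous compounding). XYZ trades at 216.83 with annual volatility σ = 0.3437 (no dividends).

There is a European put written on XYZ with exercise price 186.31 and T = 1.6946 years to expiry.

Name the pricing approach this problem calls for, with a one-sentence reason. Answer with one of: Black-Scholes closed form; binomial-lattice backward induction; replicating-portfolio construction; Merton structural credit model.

framework: Black-Scholes closed form

Key observation: a European claim on XYZ (strike 186.31) — a lognormal (GBM) underlying with constant rate and volatility — has an exact closed-form value; no lattice or capital structure is involved.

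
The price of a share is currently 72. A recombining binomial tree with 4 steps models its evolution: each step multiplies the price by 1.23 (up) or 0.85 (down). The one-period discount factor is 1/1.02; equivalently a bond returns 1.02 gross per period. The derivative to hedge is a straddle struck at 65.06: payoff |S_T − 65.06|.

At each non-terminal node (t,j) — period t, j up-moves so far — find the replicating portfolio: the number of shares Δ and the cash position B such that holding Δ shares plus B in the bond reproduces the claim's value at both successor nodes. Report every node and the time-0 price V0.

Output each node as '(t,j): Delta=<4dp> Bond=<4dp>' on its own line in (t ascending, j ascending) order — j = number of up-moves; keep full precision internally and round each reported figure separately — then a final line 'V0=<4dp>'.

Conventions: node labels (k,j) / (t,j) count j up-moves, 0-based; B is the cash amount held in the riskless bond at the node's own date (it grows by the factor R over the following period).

Under the risk-neutral measure, an up-move has probability p* = (R−d)/(u−d) = 0.4474 and values discount at R = 1.02.
Terminal payoffs: V(4,0)=27.4756, V(4,1)=10.6731, V(4,2)=13.6411, V(4,3)=48.8251, V(4,4)=99.7384
  t=3,j=0: stock 44.2170 → up 54.3869 (V=10.6731), down 37.5844 (V=27.4756). Price 19.5673; hedge Δ=-1.0000, bond B=63.7843.
  t=3,j=1: stock 63.9846 → up 78.7011 (V=13.6411), down 54.3869 (V=10.6731). Price 11.7656; hedge Δ=0.1221, bond B=3.9551.
  t=3,j=2: stock 92.5895 → up 113.8851 (V=48.8251), down 78.7011 (V=13.6411). Price 28.8052; hedge Δ=1.0000, bond B=-63.7843.
  t=3,j=3: stock 133.9824 → up 164.7984 (V=99.7384), down 113.8851 (V=48.8251). Price 70.1981; hedge Δ=1.0000, bond B=-63.7843.
  t=2,j=0: stock 52.0200 → up 63.9846 (V=11.7656), down 44.2170 (V=19.5673). Price 15.7618; hedge Δ=-0.3947, bond B=36.2928.
  t=2,j=1: stock 75.2760 → up 92.5895 (V=28.8052), down 63.9846 (V=11.7656). Price 19.0084; hedge Δ=0.5957, bond B=-25.8327.
  t=2,j=2: stock 108.9288 → up 133.9824 (V=70.1981), down 92.5895 (V=28.8052). Price 46.3952; hedge Δ=1.0000, bond B=-62.5336.
  t=1,j=0: stock 61.2000 → up 75.2760 (V=19.0084), down 52.0200 (V=15.7618). Price 16.8767; hedge Δ=0.1396, bond B=8.3331.
  t=1,j=1: stock 88.5600 → up 108.9288 (V=46.3952), down 75.2760 (V=19.0084). Price 30.6474; hedge Δ=0.8138, bond B=-41.4231.
  t=0,j=0: stock 72.0000 → up 88.5600 (V=30.6474), down 61.2000 (V=16.8767). Price 22.5856; hedge Δ=0.5033, bond B=-13.6532.
Verification: the root portfolio costs Δ(0,0)·S0 + B(0,0) = 22.5856, matching V0.

(0,0): Delta=0.5033 Bond=-13.6532
(1,0): Delta=0.1396 Bond=8.3331
(1,1): Delta=0.8138 Bond=-41.4231
(2,0): Delta=-0.3947 Bond=36.2928
(2,1): Delta=0.5957 Bond=-25.8327
(2,2): Delta=1.0000 Bond=-62.5336
(3,0): Delta=-1.0000 Bond=63.7843
(3,1): Delta=0.1221 Bond=3.9551
(3,2): Delta=1.0000 Bond=-63.7843
(3,3): Delta=1.0000 Bond=-63.7843
V0=22.5856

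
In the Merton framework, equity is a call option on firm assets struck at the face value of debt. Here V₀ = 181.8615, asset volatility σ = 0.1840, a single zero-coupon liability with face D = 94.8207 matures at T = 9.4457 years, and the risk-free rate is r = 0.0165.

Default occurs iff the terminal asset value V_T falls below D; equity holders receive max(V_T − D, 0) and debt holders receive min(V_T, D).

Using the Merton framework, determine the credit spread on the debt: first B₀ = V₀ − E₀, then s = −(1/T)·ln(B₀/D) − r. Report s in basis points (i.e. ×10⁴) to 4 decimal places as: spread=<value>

Apply the equity-as-call identities (strike 94.8207, horizon 9.4457 years):
d₁ = [ln(V₀/D) + (r + σ²/2)T] / (σ√T)
   = [ln(181.8615/94.8207) + (0.0165 + 0.5·0.1840²)·9.4457] / (0.1840·√9.4457)
   = [0.651258 + 0.315751] / 0.565503 = 1.709997
d₂ = d₁ − σ√T = 1.709997 − 0.565503 = 1.144494
N(d₁) = 0.956367,  N(d₂) = 0.873791,  e^(−rT) = 0.855684
E₀ = V₀·N(d₁) − D·e^(−rT)·N(d₂)
   = 181.8615·0.956367 − 94.8207·0.855684·0.873791 = 103.029933
B₀ = V₀ − E₀ = 181.8615 − 103.029933 = 78.831567
spread = −(1/T)·ln(B₀/D) − r = −(1/9.4457)·ln(78.831567/94.8207) − 0.0165 = 0.00305114
in basis points: 0.00305114 × 10⁴ = 30.5114 bp

spread=30.5114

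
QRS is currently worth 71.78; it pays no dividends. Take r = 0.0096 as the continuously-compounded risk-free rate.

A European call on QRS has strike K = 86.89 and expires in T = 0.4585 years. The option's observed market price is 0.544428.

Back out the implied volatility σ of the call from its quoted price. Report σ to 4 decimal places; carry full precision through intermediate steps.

At σ = 0.2153 the Black–Scholes value reproduces the quote:
σ√T = 0.2153·√0.4585 = 0.145785
d₁ = (ln(S/K) + (r+σ²/2)T) / (σ√T) = (ln(71.78/86.89) + (0.0096+0.2153²/2)·0.4585) / 0.145785 = (-0.191037 + 0.015028) / 0.145785 = -1.207315
d₂ = d₁ − σ√T = -1.207315 − 0.145785 = -1.353100
e^{−rT} = 0.995608
N(d₁) = 0.113655,  N(d₂) = 0.088012
V = S·N(d₁) − K·e^{−rT}·N(d₂) = 8.158184 − 7.613756 = 0.544428 (matching the quote); vega is positive throughout, so no other σ reproduces this price

sigma = 0.2153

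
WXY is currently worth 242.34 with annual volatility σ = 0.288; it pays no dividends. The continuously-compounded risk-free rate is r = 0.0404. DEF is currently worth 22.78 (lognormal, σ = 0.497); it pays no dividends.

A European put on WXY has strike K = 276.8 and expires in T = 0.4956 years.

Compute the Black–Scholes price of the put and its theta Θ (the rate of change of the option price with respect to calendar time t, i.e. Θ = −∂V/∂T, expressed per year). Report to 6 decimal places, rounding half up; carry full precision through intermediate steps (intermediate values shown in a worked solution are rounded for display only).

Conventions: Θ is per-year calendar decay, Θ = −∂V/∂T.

price = 38.345818
Θ = -9.661619

σ√T = 0.288·√0.4956 = 0.202749
d₁ = (ln(S/K) + (r+σ²/2)T) / (σ√T) = (ln(242.34/276.8) + (0.0404+0.288²/2)·0.4956) / 0.202749 = (-0.132954 + 0.040576) / 0.202749 = -0.455627
d₂ = d₁ − σ√T = -0.455627 − 0.202749 = -0.658376
e^{−rT} = 0.980177
N(−d₁) = 0.675671,  N(−d₂) = 0.744852
Put price V = K·e^{−rT}·N(−d₂) − S·N(−d₁) = 202.087887 − 163.742069 = 38.345818
φ(d₁) = (1/√(2π))·e^{−d₁²/2} = 0.359610
Θ = −S·φ(d₁)·σ/(2√T) + r·K·e^{−rT}·N(−d₂) = −17.825969 + 8.164351 = -9.661619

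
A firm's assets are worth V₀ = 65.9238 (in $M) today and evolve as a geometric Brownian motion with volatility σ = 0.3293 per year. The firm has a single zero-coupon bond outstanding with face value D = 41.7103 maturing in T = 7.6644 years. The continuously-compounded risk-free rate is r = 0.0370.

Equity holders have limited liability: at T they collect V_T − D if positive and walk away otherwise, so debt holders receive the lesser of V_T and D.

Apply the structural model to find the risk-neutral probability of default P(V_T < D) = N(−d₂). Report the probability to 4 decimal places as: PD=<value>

Equity is a call on the firm's assets struck at D = 41.7103:
d₁ = [ln(V₀/D) + (r + σ²/2)T] / (σ√T)
   = [ln(65.9238/41.7103) + (0.0370 + 0.5·0.3293²)·7.6644] / (0.3293·√7.6644)
   = [0.457751 + 0.699141] / 0.911656 = 1.269001
d₂ = d₁ − σ√T = 1.269001 − 0.911656 = 0.357346
risk-neutral PD = N(−d₂) = N(-0.357346) = 0.360416

PD=0.3604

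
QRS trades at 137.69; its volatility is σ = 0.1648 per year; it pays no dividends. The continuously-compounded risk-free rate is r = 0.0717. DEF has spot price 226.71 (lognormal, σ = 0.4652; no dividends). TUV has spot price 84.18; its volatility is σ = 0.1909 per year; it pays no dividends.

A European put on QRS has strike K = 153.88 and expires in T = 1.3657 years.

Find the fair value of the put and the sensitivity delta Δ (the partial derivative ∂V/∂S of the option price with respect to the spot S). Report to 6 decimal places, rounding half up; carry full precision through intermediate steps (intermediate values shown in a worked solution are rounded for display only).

price = 11.576337
Δ = -0.489027

σ√T = 0.1648·√1.3657 = 0.192591
d₁ = (ln(S/K) + (r+σ²/2)T) / (σ√T) = (ln(137.69/153.88) + (0.0717+0.1648²/2)·1.3657) / 0.192591 = (-0.111168 + 0.116466) / 0.192591 = 0.027509
d₂ = d₁ − σ√T = 0.027509 − 0.192591 = -0.165082
e^{−rT} = 0.906721
N(−d₁) = 0.489027,  N(−d₂) = 0.565560
Put price V = K·e^{−rT}·N(−d₂) − S·N(−d₁) = 78.910457 − 67.334119 = 11.576337
Δ = −N(−d₁) = -0.489027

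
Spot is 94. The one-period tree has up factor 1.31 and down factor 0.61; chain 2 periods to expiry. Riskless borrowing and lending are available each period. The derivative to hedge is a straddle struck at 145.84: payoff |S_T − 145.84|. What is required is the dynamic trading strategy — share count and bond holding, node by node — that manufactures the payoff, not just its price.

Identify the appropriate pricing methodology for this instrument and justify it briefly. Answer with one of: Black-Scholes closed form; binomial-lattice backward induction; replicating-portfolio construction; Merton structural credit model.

framework: replicating-portfolio construction

Key observation: a price alone would not answer the question — the per-node share/bond construction on the spot-94, 1.31/0.61 tree is required, and only the replicating-portfolio method yields it.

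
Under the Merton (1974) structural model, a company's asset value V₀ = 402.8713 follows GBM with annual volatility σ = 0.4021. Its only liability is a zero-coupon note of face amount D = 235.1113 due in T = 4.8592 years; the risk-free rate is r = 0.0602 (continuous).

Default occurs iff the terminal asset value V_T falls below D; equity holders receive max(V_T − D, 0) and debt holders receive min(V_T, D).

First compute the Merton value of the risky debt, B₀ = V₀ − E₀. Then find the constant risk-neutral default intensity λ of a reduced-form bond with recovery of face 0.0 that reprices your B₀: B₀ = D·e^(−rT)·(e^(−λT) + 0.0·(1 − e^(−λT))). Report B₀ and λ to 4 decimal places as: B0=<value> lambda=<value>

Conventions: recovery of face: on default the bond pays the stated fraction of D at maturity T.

Work the structural quantities from V₀ = 402.8713 against face 235.1113:
d₁ = [ln(V₀/D) + (r + σ²/2)T] / (σ√T)
   = [ln(402.8713/235.1113) + (0.0602 + 0.5·0.4021²)·4.8592] / (0.4021·√4.8592)
   = [0.538558 + 0.685352] / 0.886373 = 1.380808
d₂ = d₁ − σ√T = 1.380808 − 0.886373 = 0.494435
N(d₁) = 0.916331,  N(d₂) = 0.689500,  e^(−rT) = 0.746377
E₀ = V₀·N(d₁) − D·e^(−rT)·N(d₂)
   = 402.8713·0.916331 − 235.1113·0.746377·0.689500 = 248.168683
B₀ = V₀ − E₀ = 402.8713 − 248.168683 = 154.702617
e^(−λT) = (B₀·e^(rT)/D − 0)/(1 − 0) = (154.7026·1.339805/235.1113 − 0)/1 = 0.88158786
λ = −ln(0.88158786)/4.8592 = 0.025936

B0=154.7026 lambda=0.0259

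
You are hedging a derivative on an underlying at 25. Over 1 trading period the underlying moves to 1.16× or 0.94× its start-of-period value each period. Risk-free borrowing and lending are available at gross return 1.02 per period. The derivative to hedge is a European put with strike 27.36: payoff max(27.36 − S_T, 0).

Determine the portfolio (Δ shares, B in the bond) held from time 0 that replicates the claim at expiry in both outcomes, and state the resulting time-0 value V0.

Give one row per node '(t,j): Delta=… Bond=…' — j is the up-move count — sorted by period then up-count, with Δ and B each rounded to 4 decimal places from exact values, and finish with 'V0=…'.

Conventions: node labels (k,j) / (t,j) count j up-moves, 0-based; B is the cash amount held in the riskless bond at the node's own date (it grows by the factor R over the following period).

No-arbitrage ⇒ martingale measure with p* = (R−d)/(u−d) = 0.3636.
At maturity the claim pays: V(1,0)=3.8600, V(1,1)=0.0000
  t=0,j=0: stock 25.0000 → up 29.0000 (V=0.0000), down 23.5000 (V=3.8600). Price 2.4082; hedge Δ=-0.7018, bond B=19.9537.
Check: Δ(0,0)·S0 + B(0,0) = 2.4082 = V0.

(0,0): Delta=-0.7018 Bond=19.9537
V0=2.4082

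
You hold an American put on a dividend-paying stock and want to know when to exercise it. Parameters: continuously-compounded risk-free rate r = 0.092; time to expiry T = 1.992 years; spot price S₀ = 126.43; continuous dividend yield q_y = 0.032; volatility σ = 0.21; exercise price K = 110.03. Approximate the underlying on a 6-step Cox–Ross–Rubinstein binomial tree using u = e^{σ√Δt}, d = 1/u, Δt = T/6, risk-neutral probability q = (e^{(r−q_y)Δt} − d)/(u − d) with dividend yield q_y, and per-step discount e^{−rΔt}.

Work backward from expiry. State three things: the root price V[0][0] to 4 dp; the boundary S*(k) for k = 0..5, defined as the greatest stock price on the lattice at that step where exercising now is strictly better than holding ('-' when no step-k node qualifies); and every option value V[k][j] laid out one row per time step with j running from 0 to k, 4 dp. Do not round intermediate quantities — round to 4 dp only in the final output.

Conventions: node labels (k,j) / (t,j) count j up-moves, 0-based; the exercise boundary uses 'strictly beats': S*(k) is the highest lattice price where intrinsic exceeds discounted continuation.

Δt=0.33200  u=1.12863  d=0.88603  q=0.55272  discount=0.96992
step 6 (expiry): payoffs max(K−S,0) = 48.8584 32.1098 10.7755 0.0000 0.0000 0.0000 0.0000
step 5: (k=5,j=0): S=69.0399, K−S=40.9901, hold=38.4097 ⇒ V=40.9901 exercise | (k=5,j=1): S=87.9428, K−S=22.0872, hold=19.7066 ⇒ V=22.0872 exercise | (k=5,j=2): S=112.0212, K−S=0.0000, hold=4.6747 ⇒ V=4.6747 continue | (k=5,j=3): S=142.6922, K−S=0.0000, hold=0.0000 ⇒ V=0.0000 continue | (k=5,j=4): S=181.7608, K−S=0.0000, hold=0.0000 ⇒ V=0.0000 continue | (k=5,j=5): S=231.5262, K−S=0.0000, hold=0.0000 ⇒ V=0.0000 continue  boundary S*=87.9428
step 4: (k=4,j=0): S=77.9202, K−S=32.1098, hold=29.6233 ⇒ V=32.1098 exercise | (k=4,j=1): S=99.2545, K−S=10.7755, hold=12.0880 ⇒ V=12.0880 continue | (k=4,j=2): S=126.4300, K−S=0.0000, hold=2.0280 ⇒ V=2.0280 continue | (k=4,j=3): S=161.0461, K−S=0.0000, hold=0.0000 ⇒ V=0.0000 continue | (k=4,j=4): S=205.1399, K−S=0.0000, hold=0.0000 ⇒ V=0.0000 continue  boundary S*=77.9202
step 3: (k=3,j=0): S=87.9428, K−S=22.0872, hold=20.4102 ⇒ V=22.0872 exercise | (k=3,j=1): S=112.0212, K−S=0.0000, hold=6.3312 ⇒ V=6.3312 continue | (k=3,j=2): S=142.6922, K−S=0.0000, hold=0.8798 ⇒ V=0.8798 continue | (k=3,j=3): S=181.7608, K−S=0.0000, hold=0.0000 ⇒ V=0.0000 continue  boundary S*=87.9428
step 2: (k=2,j=0): S=99.2545, K−S=10.7755, hold=12.9761 ⇒ V=12.9761 continue | (k=2,j=1): S=126.4300, K−S=0.0000, hold=3.2183 ⇒ V=3.2183 continue | (k=2,j=2): S=161.0461, K−S=0.0000, hold=0.3817 ⇒ V=0.3817 continue  boundary S*=-
step 1: (k=1,j=0): S=112.0212, K−S=0.0000, hold=7.3546 ⇒ V=7.3546 continue | (k=1,j=1): S=142.6922, K−S=0.0000, hold=1.6008 ⇒ V=1.6008 continue  boundary S*=-
step 0: (k=0,j=0): S=126.4300, K−S=0.0000, hold=4.0488 ⇒ V=4.0488 continue  boundary S*=-

price = 4.0488
boundary = - - - 87.9428 77.9202 87.9428
tree:
4.0488
7.3546 1.6008
12.9761 3.2183 0.3817
22.0872 6.3312 0.8798 0.0000
32.1098 12.0880 2.0280 0.0000 0.0000
40.9901 22.0872 4.6747 0.0000 0.0000 0.0000
48.8584 32.1098 10.7755 0.0000 0.0000 0.0000 0.0000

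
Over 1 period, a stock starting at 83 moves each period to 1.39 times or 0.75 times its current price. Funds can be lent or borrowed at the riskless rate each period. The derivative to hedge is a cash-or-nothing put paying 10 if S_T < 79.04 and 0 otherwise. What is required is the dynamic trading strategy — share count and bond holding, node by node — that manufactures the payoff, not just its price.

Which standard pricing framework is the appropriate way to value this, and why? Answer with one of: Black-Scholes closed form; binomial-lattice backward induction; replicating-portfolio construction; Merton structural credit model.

framework: replicating-portfolio construction

Key observation: the task asks for the hedge itself — share and bond holdings at every node of the 1-period tree on spot 83 with factors 1.39/0.75 — which is exactly what the replicating-portfolio construction produces.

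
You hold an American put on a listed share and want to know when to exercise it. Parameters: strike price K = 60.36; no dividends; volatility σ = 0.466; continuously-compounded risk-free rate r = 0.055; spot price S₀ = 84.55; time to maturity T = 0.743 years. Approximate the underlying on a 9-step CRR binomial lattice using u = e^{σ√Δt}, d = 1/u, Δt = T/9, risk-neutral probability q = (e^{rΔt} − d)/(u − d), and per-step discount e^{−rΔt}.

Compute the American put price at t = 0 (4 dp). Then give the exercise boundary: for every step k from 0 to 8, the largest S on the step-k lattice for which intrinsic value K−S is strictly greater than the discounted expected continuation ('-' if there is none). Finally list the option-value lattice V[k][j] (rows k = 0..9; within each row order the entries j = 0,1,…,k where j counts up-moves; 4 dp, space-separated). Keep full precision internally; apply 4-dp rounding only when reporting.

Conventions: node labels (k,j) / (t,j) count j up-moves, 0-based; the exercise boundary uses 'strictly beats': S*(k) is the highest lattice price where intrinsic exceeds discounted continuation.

price = 2.7390
boundary = - - - - - - 37.8633 43.2880 49.4899
tree:
2.7390
4.1713 1.2348
6.2174 2.0250 0.4024
9.0342 3.2672 0.7173 0.0698
12.7338 5.1675 1.2680 0.1358 0.0000
17.3027 7.9733 2.2191 0.2641 0.0000 0.0000
22.4967 11.9176 3.8352 0.5137 0.0000 0.0000 0.0000
27.2416 17.0720 6.5241 0.9991 0.0000 0.0000 0.0000 0.0000
31.3919 22.4967 10.8701 1.9432 0.0000 0.0000 0.0000 0.0000 0.0000
35.0221 27.2416 17.0720 3.7796 0.0000 0.0000 0.0000 0.0000 0.0000 0.0000

Δt=0.08256  u=1.14327  d=0.87468  q=0.48352  discount=0.99547
step 9 (expiry): payoffs max(K−S,0) = 35.0221 27.2416 17.0720 3.7796 0.0000 0.0000 0.0000 0.0000 0.0000 0.0000
step 8: (k=8,j=0): S=28.9681, K−S=31.3919, hold=31.1184 ⇒ V=31.3919 exercise | (k=8,j=1): S=37.8633, K−S=22.4967, hold=22.2232 ⇒ V=22.4967 exercise | (k=8,j=2): S=49.4899, K−S=10.8701, hold=10.5966 ⇒ V=10.8701 exercise | (k=8,j=3): S=64.6867, K−S=0.0000, hold=1.9432 ⇒ V=1.9432 continue | (k=8,j=4): S=84.5500, K−S=0.0000, hold=0.0000 ⇒ V=0.0000 continue | (k=8,j=5): S=110.5126, K−S=0.0000, hold=0.0000 ⇒ V=0.0000 continue | (k=8,j=6): S=144.4476, K−S=0.0000, hold=0.0000 ⇒ V=0.0000 continue | (k=8,j=7): S=188.8028, K−S=0.0000, hold=0.0000 ⇒ V=0.0000 continue | (k=8,j=8): S=246.7782, K−S=0.0000, hold=0.0000 ⇒ V=0.0000 continue  boundary S*=49.4899
step 7: (k=7,j=0): S=33.1184, K−S=27.2416, hold=26.9681 ⇒ V=27.2416 exercise | (k=7,j=1): S=43.2880, K−S=17.0720, hold=16.7985 ⇒ V=17.0720 exercise | (k=7,j=2): S=56.5804, K−S=3.7796, hold=6.5241 ⇒ V=6.5241 continue | (k=7,j=3): S=73.9545, K−S=0.0000, hold=0.9991 ⇒ V=0.9991 continue | (k=7,j=4): S=96.6636, K−S=0.0000, hold=0.0000 ⇒ V=0.0000 continue | (k=7,j=5): S=126.3459, K−S=0.0000, hold=0.0000 ⇒ V=0.0000 continue | (k=7,j=6): S=165.1427, K−S=0.0000, hold=0.0000 ⇒ V=0.0000 continue | (k=7,j=7): S=215.8528, K−S=0.0000, hold=0.0000 ⇒ V=0.0000 continue  boundary S*=43.2880
step 6: (k=6,j=0): S=37.8633, K−S=22.4967, hold=22.2232 ⇒ V=22.4967 exercise | (k=6,j=1): S=49.4899, K−S=10.8701, hold=11.9176 ⇒ V=11.9176 continue | (k=6,j=2): S=64.6867, K−S=0.0000, hold=3.8352 ⇒ V=3.8352 continue | (k=6,j=3): S=84.5500, K−S=0.0000, hold=0.5137 ⇒ V=0.5137 continue | (k=6,j=4): S=110.5126, K−S=0.0000, hold=0.0000 ⇒ V=0.0000 continue | (k=6,j=5): S=144.4476, K−S=0.0000, hold=0.0000 ⇒ V=0.0000 continue | (k=6,j=6): S=188.8028, K−S=0.0000, hold=0.0000 ⇒ V=0.0000 continue  boundary S*=37.8633
step 5: (k=5,j=0): S=43.2880, K−S=17.0720, hold=17.3027 ⇒ V=17.3027 continue | (k=5,j=1): S=56.5804, K−S=3.7796, hold=7.9733 ⇒ V=7.9733 continue | (k=5,j=2): S=73.9545, K−S=0.0000, hold=2.2191 ⇒ V=2.2191 continue | (k=5,j=3): S=96.6636, K−S=0.0000, hold=0.2641 ⇒ V=0.2641 continue | (k=5,j=4): S=126.3459, K−S=0.0000, hold=0.0000 ⇒ V=0.0000 continue | (k=5,j=5): S=165.1427, K−S=0.0000, hold=0.0000 ⇒ V=0.0000 continue  boundary S*=-
step 4: (k=4,j=0): S=49.4899, K−S=10.8701, hold=12.7338 ⇒ V=12.7338 continue | (k=4,j=1): S=64.6867, K−S=0.0000, hold=5.1675 ⇒ V=5.1675 continue | (k=4,j=2): S=84.5500, K−S=0.0000, hold=1.2680 ⇒ V=1.2680 continue | (k=4,j=3): S=110.5126, K−S=0.0000, hold=0.1358 ⇒ V=0.1358 continue | (k=4,j=4): S=144.4476, K−S=0.0000, hold=0.0000 ⇒ V=0.0000 continue  boundary S*=-
step 3: (k=3,j=0): S=56.5804, K−S=3.7796, hold=9.0342 ⇒ V=9.0342 continue | (k=3,j=1): S=73.9545, K−S=0.0000, hold=3.2672 ⇒ V=3.2672 continue | (k=3,j=2): S=96.6636, K−S=0.0000, hold=0.7173 ⇒ V=0.7173 continue | (k=3,j=3): S=126.3459, K−S=0.0000, hold=0.0698 ⇒ V=0.0698 continue  boundary S*=-
step 2: (k=2,j=0): S=64.6867, K−S=0.0000, hold=6.2174 ⇒ V=6.2174 continue | (k=2,j=1): S=84.5500, K−S=0.0000, hold=2.0250 ⇒ V=2.0250 continue | (k=2,j=2): S=110.5126, K−S=0.0000, hold=0.4024 ⇒ V=0.4024 continue  boundary S*=-
step 1: (k=1,j=0): S=73.9545, K−S=0.0000, hold=4.1713 ⇒ V=4.1713 continue | (k=1,j=1): S=96.6636, K−S=0.0000, hold=1.2348 ⇒ V=1.2348 continue  boundary S*=-
step 0: (k=0,j=0): S=84.5500, K−S=0.0000, hold=2.7390 ⇒ V=2.7390 continue  boundary S*=-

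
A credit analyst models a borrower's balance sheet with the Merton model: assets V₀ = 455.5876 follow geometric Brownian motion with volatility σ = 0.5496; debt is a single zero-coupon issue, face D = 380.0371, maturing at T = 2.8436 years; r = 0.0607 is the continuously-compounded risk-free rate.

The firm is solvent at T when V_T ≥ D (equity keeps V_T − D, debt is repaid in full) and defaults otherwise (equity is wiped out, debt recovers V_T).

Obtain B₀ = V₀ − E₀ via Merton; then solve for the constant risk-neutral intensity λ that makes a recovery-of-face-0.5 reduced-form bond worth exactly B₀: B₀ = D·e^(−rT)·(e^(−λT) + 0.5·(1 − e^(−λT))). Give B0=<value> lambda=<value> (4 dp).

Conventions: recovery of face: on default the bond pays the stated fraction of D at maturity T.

B0=240.1590 lambda=0.2424

Work the structural quantities from V₀ = 455.5876 against face 380.0371:
d₁ = [ln(V₀/D) + (r + σ²/2)T] / (σ√T)
   = [ln(455.5876/380.0371) + (0.0607 + 0.5·0.5496²)·2.8436] / (0.5496·√2.8436)
   = [0.181319 + 0.602076] / 0.926789 = 0.845278
d₂ = d₁ − σ√T = 0.845278 − 0.926789 = -0.081511
N(d₁) = 0.801022,  N(d₂) = 0.467518,  e^(−rT) = 0.841469
E₀ = V₀·N(d₁) − D·e^(−rT)·N(d₂)
   = 455.5876·0.801022 − 380.0371·0.841469·0.467518 = 215.428612
B₀ = V₀ − E₀ = 455.5876 − 215.428612 = 240.158988
e^(−λT) = (B₀·e^(rT)/D − 0.5)/(1 − 0.5) = (240.1590·1.188398/380.0371 − 0.5)/0.5 = 0.50198268
λ = −ln(0.50198268)/2.8436 = 0.242365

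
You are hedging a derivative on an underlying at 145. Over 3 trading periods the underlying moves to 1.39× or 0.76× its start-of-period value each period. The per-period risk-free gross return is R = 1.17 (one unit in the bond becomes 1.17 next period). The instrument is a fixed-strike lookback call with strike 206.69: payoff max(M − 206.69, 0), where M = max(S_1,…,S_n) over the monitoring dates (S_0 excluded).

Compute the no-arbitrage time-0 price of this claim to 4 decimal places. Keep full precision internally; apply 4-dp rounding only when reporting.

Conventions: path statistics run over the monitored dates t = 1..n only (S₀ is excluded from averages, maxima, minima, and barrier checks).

price = 39.3805

Set p* = 0.6508 (from d < R < u); the path-dependent value is the discounted p*-expectation over all price paths.
Enumerate all 2^3 = 8 price paths (U = up ×1.39, D = down ×0.76); each path with k up-moves has probability p*^k·(1−p*)^(3−k).
DDD: M=110.2000, payoff=0.0000, prob=0.042584
UDD: M=201.5500, payoff=0.0000, prob=0.079361
DUD: M=153.1780, payoff=0.0000, prob=0.079361
UUD: M=280.1545, payoff=73.4645, prob=0.147900
DDU: M=116.4153, payoff=0.0000, prob=0.079361
UDU: M=212.9174, payoff=6.2274, prob=0.147900
DUU: M=212.9174, payoff=6.2274, prob=0.147900
UUU: M=389.4148, payoff=182.7248, prob=0.275632
Price = Σ prob·payoff / R^3 = 63.072310 / 1.601613 = 39.3805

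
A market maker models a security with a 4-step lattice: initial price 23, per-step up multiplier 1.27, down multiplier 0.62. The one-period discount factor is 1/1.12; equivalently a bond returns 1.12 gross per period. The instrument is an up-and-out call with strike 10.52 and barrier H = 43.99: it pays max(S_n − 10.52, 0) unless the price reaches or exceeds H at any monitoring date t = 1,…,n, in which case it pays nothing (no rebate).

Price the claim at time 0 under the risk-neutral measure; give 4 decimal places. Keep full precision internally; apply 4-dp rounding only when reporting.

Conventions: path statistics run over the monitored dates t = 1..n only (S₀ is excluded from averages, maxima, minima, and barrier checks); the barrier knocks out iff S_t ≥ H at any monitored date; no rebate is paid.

No-arbitrage gives p* = (R−d)/(u−d) = 0.7692: enumerate every path, weight its payoff by its p*-probability, and discount by R^4.
Enumerate all 2^4 = 16 price paths (U = up ×1.27, D = down ×0.62); each path with k up-moves has probability p*^k·(1−p*)^(4−k).
DDDD: M=14.2600, payoff=0.0000, prob=0.002836
UDDD: M=29.2100, payoff=0.0000, prob=0.009453
DUDD: M=18.1102, payoff=0.0000, prob=0.009453
UUDD: M=37.0967, payoff=3.7400, prob=0.031512
DDUD: M=14.2600, payoff=0.0000, prob=0.009453
UDUD: M=29.2100, payoff=3.7400, prob=0.031512
DUUD: M=23.0000, payoff=3.7400, prob=0.031512
UUUD: M=47.1128, payoff=0.0000, prob=0.105038
DDDU: M=14.2600, payoff=0.0000, prob=0.009453
UDDU: M=29.2100, payoff=3.7400, prob=0.031512
DUDU: M=18.1102, payoff=3.7400, prob=0.031512
UUDU: M=37.0967, payoff=18.6899, prob=0.105038
DDUU: M=14.2600, payoff=3.7400, prob=0.031512
UDUU: M=29.2100, payoff=18.6899, prob=0.105038
DUUU: M=29.2099, payoff=18.6899, prob=0.105038
UUUU: M=59.8333, payoff=0.0000, prob=0.350128
Price = Σ prob·payoff / R^4 = 6.596594 / 1.573519 = 4.1923

price = 4.1923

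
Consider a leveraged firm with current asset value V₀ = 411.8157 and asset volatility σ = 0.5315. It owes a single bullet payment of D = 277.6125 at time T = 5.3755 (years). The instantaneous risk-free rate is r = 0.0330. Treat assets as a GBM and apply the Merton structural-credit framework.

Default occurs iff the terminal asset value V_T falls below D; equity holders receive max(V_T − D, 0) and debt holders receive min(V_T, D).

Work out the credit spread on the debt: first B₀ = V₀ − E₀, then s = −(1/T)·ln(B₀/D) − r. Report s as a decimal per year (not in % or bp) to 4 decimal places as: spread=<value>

Apply the equity-as-call identities (strike 277.6125, horizon 5.3755 years):
d₁ = [ln(V₀/D) + (r + σ²/2)T] / (σ√T)
   = [ln(411.8157/277.6125) + (0.0330 + 0.5·0.5315²)·5.3755] / (0.5315·√5.3755)
   = [0.394350 + 0.936660] / 1.232289 = 1.080111
d₂ = d₁ − σ√T = 1.080111 − 1.232289 = -0.152178
N(d₁) = 0.859954,  N(d₂) = 0.439523,  e^(−rT) = 0.837452
E₀ = V₀·N(d₁) − D·e^(−rT)·N(d₂)
   = 411.8157·0.859954 − 277.6125·0.837452·0.439523 = 251.958944
B₀ = V₀ − E₀ = 411.8157 − 251.958944 = 159.856756
spread = −(1/T)·ln(B₀/D) − r = −(1/5.3755)·ln(159.856756/277.6125) − 0.0330 = 0.06967847

spread=0.0697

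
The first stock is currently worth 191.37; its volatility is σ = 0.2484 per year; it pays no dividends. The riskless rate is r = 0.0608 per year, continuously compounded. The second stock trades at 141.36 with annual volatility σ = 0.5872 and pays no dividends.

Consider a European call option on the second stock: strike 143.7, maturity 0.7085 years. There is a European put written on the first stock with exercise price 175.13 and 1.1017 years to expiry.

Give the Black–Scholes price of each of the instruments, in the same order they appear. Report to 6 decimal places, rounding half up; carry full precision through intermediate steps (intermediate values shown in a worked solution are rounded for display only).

[the second stock call K=143.7]
σ√T = 0.5872·√0.7085 = 0.494261
d₁ = (ln(S/K) + (r+σ²/2)T) / (σ√T) = (ln(141.36/143.7) + (0.0608+0.5872²/2)·0.7085) / 0.494261 = (-0.016418 + 0.165224) / 0.494261 = 0.301067
d₂ = d₁ − σ√T = 0.301067 − 0.494261 = -0.193193
e^{−rT} = 0.957838
N(d₁) = 0.618318,  N(d₂) = 0.423404
price = S·N(d₁) − K·e^{−rT}·N(d₂) = 87.405480 − 58.277836 = 29.127643
[the first stock put K=175.13]
σ√T = 0.2484·√1.1017 = 0.260725
d₁ = (ln(S/K) + (r+σ²/2)T) / (σ√T) = (ln(191.37/175.13) + (0.0608+0.2484²/2)·1.1017) / 0.260725 = (0.088680 + 0.100972) / 0.260725 = 0.727403
d₂ = d₁ − σ√T = 0.727403 − 0.260725 = 0.466678
e^{−rT} = 0.935211
N(−d₁) = 0.233490,  N(−d₂) = 0.320365
price = K·e^{−rT}·N(−d₂) − S·N(−d₁) = 52.470536 − 44.682901 = 7.787635

price(the second stock call K=143.7) = 29.127643
price(the first stock put K=175.13) = 7.787635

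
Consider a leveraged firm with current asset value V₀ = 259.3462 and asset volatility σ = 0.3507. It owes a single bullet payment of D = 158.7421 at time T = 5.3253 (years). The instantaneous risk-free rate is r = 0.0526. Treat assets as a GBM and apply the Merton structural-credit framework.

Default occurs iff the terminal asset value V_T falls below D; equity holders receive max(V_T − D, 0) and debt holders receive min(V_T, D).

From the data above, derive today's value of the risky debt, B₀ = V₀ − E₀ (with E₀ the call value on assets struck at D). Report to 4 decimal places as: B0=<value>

B0=107.6034

Equity is a call on the firm's assets struck at D = 158.7421:
d₁ = [ln(V₀/D) + (r + σ²/2)T] / (σ√T)
   = [ln(259.3462/158.7421) + (0.0526 + 0.5·0.3507²)·5.3253] / (0.3507·√5.3253)
   = [0.490883 + 0.607591] / 0.809297 = 1.357320
d₂ = d₁ − σ√T = 1.357320 − 0.809297 = 0.548023
N(d₁) = 0.912660,  N(d₂) = 0.708162,  e^(−rT) = 0.755700
E₀ = V₀·N(d₁) − D·e^(−rT)·N(d₂)
   = 259.3462·0.912660 − 158.7421·0.755700·0.708162 = 151.742847
B₀ = V₀ − E₀ = 259.3462 − 151.742847 = 107.603353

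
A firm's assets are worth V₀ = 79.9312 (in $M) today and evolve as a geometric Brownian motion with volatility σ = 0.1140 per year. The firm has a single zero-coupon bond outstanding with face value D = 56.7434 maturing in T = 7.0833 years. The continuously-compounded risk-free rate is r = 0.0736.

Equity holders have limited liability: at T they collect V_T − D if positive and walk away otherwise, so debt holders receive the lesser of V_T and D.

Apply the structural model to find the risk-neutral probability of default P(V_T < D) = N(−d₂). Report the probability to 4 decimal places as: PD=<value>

With assets at 79.9312 and a single debt payment of 56.7434 at 7.0833 years:
d₁ = [ln(V₀/D) + (r + σ²/2)T] / (σ√T)
   = [ln(79.9312/56.7434) + (0.0736 + 0.5·0.1140²)·7.0833] / (0.1140·√7.0833)
   = [0.342627 + 0.567358] / 0.303405 = 2.999243
d₂ = d₁ − σ√T = 2.999243 − 0.303405 = 2.695838
risk-neutral PD = N(−d₂) = N(-2.695838) = 0.003511

PD=0.0035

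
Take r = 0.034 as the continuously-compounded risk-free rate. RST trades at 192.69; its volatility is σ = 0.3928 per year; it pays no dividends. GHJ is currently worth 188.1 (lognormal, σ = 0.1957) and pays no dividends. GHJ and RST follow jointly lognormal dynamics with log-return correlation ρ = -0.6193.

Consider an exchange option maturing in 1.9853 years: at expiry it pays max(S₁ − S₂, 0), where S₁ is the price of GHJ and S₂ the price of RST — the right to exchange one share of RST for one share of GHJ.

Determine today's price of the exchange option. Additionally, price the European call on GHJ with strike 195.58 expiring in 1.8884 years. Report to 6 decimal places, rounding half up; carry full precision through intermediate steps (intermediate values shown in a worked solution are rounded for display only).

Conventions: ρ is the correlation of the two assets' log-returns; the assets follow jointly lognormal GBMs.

σ_eff = √(σ₁² + σ₂² − 2ρσ₁σ₂) = √(0.1957² + 0.3928² − 2·-0.6193·0.1957·0.3928) = 0.536472
d₁ = (ln(S₁/S₂) + (q₂ − q₁ + σ_eff²/2)T) / (σ_eff√T) = (ln(188.1/192.69) + (0.0 − 0.0 + 0.143901)·1.9853) / 0.755893 = 0.346052
d₂ = d₁ − σ_eff√T = 0.346052 − 0.755893 = -0.409841
N(d₁) = 0.635348,  N(d₂) = 0.340961
V = S₁·e^{−q₁T}·N(d₁) − S₂·e^{−q₂T}·N(d₂) = 119.508994 − 65.699811 = 53.809184
[vanilla: GHJ call K=195.58]
σ√T = 0.1957·√1.8884 = 0.268929
d₁ = (ln(S/K) + (r+σ²/2)T) / (σ√T) = (ln(188.1/195.58) + (0.034+0.1957²/2)·1.8884) / 0.268929 = (-0.038996 + 0.100367) / 0.268929 = 0.228206
d₂ = d₁ − σ√T = 0.228206 − 0.268929 = -0.040723
e^{−rT} = 0.937812
N(d₁) = 0.590257,  N(d₂) = 0.483758
price = S·N(d₁) − K·e^{−rT}·N(d₂) = 111.027341 − 88.729654 = 22.297687

exchange price = 53.809184
price(GHJ call K=195.58) = 22.297687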